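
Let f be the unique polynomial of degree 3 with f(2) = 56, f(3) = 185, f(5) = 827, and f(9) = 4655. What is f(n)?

Using the Lagrange interpolation formula with nodes 2, 3, 5, 9:
  L_0(n) = (n - 3)(n - 5)(n - 9) / -21
  L_1(n) = (n - 2)(n - 5)(n - 9) / 12
  L_2(n) = (n - 2)(n - 3)(n - 9) / -24
  L_3(n) = (n - 2)(n - 3)(n - 5) / 168
Then f(n) = 56·L_0(n) + 185·L_1(n) + 827·L_2(n) + 4655·L_3(n).
Expanding and collecting terms gives f(n) = 6n³ + 4n² - 5n + 2.
Check: f(5) = 827. ✓

f(n) = 6n^3 + 4n^2 - 5n + 2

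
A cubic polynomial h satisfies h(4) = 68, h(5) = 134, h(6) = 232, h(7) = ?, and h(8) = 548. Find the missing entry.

On equispaced nodes a degree-3 polynomial has vanishing fourth forward difference, so
  h(4) - 4·h(5) + 6·h(6) - 4·h(7) + h(8) = 0.
Substituting the known values and solving for h(7):
  -4·h(7) = -1472
  h(7) = 368.

368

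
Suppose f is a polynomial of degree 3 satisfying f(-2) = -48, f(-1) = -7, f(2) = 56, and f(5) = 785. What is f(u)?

Using the Lagrange interpolation formula with nodes -2, -1, 2, 5:
  L_0(u) = (u + 1)(u - 2)(u - 5) / -28
  L_1(u) = (u + 2)(u - 2)(u - 5) / 18
  L_2(u) = (u + 2)(u + 1)(u - 5) / -36
  L_3(u) = (u + 2)(u + 1)(u - 2) / 126
Then f(u) = -48·L_0(u) - 7·L_1(u) + 56·L_2(u) + 785·L_3(u).
Expanding and collecting terms gives f(u) = 6u^3 + u^2 + 2u.
Check: f(-2) = -48. ✓

f(u) = 6u^3 + u^2 + 2u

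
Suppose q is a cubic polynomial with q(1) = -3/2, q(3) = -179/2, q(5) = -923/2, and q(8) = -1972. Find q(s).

q(s) = -4s^3 + (1/2)s^2 + 6s - 4

Write q(s) = as^3 + bs^2 + cs + d. Substituting each data point gives a linear system:
  a + b + c + d = -3/2
  27a + 9b + 3c + d = -179/2
  125a + 25b + 5c + d = -923/2
  512a + 64b + 8c + d = -1972
Solving the system yields a = -4, b = 1/2, c = 6, d = -4.
So q(s) = -4s^3 + (1/2)s^2 + 6s - 4.
Check: q(1) = -3/2. ✓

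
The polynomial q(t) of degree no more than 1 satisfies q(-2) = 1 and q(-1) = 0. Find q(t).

Using the Lagrange interpolation formula with nodes -2, -1:
  L_0(t) = (t + 1) / -1
  L_1(t) = (t + 2) / 1
Then q(t) = 1·L_0(t) + 0·L_1(t).
Expanding and collecting terms gives q(t) = -t - 1.
Check: q(-2) = 1. ✓

q(t) = -t - 1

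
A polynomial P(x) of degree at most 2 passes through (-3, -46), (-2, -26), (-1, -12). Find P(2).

Forward differences of the values at x = -3, -2, -1:
  P  : -46  -26  -12
  Δ  : 20  14
  Δ^2: -6
The second differences are constant, confirming degree 2.
Interpolating (Newton forward form) and evaluating at x = 2 gives P(2) = -6.

-6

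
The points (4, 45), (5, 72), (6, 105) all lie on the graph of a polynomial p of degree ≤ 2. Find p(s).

p(s) = 3s^2 - 3

Using the Lagrange interpolation formula with nodes 4, 5, 6:
  L_0(s) = (s - 5)(s - 6) / 2
  L_1(s) = (s - 4)(s - 6) / -1
  L_2(s) = (s - 4)(s - 5) / 2
Then p(s) = 45·L_0(s) + 72·L_1(s) + 105·L_2(s).
Expanding and collecting terms gives p(s) = 3s² - 3.
Check: p(4) = 45. ✓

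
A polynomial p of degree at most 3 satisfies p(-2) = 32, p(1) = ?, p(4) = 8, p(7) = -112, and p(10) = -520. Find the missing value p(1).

2

The 4 known points determine the degree-3 polynomial uniquely.
Write p(t) = at^3 + bt^2 + ct + d. Substituting each data point gives a linear system:
  -8a + 4b - 2c + d = 32
  64a + 16b + 4c + d = 8
  343a + 49b + 7c + d = -112
  1000a + 100b + 10c + d = -520
Solving the system yields a = -1, b = 5, c = -2, d = 0.
So p(t) = -t^3 + 5t^2 - 2t.
Then p(1) = 2.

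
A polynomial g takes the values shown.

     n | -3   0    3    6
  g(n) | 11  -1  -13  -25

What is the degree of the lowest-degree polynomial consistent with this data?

1

Forward differences of the values at n = -3, 0, 3, 6:
  g  : 11  -1  -13  -25
  Δ  : -12  -12  -12
  Δ^2: 0  0
  Δ^3: 0
The first differences are constant (-12) and nonzero, while all higher differences vanish, so the minimal degree is 1.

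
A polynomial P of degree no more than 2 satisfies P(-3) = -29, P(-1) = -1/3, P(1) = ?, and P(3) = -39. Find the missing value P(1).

On equispaced nodes a degree-2 polynomial has vanishing third forward difference, so
  - P(-3) + 3·P(-1) - 3·P(1) + P(3) = 0.
Substituting the known values and solving for P(1):
  -3·P(1) = 11
  P(1) = -11/3.

-11/3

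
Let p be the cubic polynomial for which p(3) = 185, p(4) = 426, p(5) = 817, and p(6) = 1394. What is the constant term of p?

2

Write p(u) = au^3 + bu^2 + cu + d. Substituting each data point gives a linear system:
  27a + 9b + 3c + d = 185
  64a + 16b + 4c + d = 426
  125a + 25b + 5c + d = 817
  216a + 36b + 6c + d = 1394
Solving the system yields a = 6, b = 3, c = -2, d = 2.
So p(u) = 6u^3 + 3u^2 - 2u + 2.
The constant term is 2.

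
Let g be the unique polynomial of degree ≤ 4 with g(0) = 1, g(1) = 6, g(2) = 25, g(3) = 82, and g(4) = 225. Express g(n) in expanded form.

g(n) = n^4 - 2n^3 + 6n^2 + 1

Using the Lagrange interpolation formula with nodes 0, 1, 2, 3, 4:
  L_0(n) = (n - 1)(n - 2)(n - 3)(n - 4) / 24
  L_1(n) = n(n - 2)(n - 3)(n - 4) / -6
  L_2(n) = n(n - 1)(n - 3)(n - 4) / 4
  L_3(n) = n(n - 1)(n - 2)(n - 4) / -6
  L_4(n) = n(n - 1)(n - 2)(n - 3) / 24
Then g(n) = 1·L_0(n) + 6·L_1(n) + 25·L_2(n) + 82·L_3(n) + 225·L_4(n).
Expanding and collecting terms gives g(n) = n^4 - 2n^3 + 6n^2 + 1.
Check: g(2) = 25. ✓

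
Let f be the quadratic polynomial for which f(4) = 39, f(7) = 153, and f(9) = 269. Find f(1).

-3

Write f(s) = as^2 + bs + c. Substituting each data point gives a linear system:
  16a + 4b + c = 39
  49a + 7b + c = 153
  81a + 9b + c = 269
Solving the system yields a = 4, b = -6, c = -1.
So f(s) = 4s² - 6s - 1.
Then f(1) = -3.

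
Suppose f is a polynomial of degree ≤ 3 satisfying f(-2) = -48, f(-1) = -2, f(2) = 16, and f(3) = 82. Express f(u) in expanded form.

Write f(u) = au^3 + bu^2 + cu + d. Substituting each data point gives a linear system:
  -8a + 4b - 2c + d = -48
  -a + b - c + d = -2
  8a + 4b + 2c + d = 16
  27a + 9b + 3c + d = 82
Solving the system yields a = 5, b = -5, c = -4, d = 4.
So f(u) = 5u^3 - 5u^2 - 4u + 4.
Check: f(-2) = -48. ✓

f(u) = 5u^3 - 5u^2 - 4u + 4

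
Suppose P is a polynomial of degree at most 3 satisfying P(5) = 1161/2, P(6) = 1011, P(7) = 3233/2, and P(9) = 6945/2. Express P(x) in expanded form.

Write P(x) = ax^3 + bx^2 + cx + d. Substituting each data point gives a linear system:
  125a + 25b + 5c + d = 1161/2
  216a + 36b + 6c + d = 1011
  343a + 49b + 7c + d = 3233/2
  729a + 81b + 9c + d = 6945/2
Solving the system yields a = 5, b = -5/2, c = 3, d = 3.
So P(x) = 5x^3 - (5/2)x^2 + 3x + 3.
Check: P(6) = 1011. ✓

P(x) = 5x^3 - (5/2)x^2 + 3x + 3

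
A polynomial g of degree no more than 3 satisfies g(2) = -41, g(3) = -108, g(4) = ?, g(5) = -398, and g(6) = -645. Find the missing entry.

On equispaced nodes a degree-3 polynomial has vanishing fourth forward difference, so
  g(2) - 4·g(3) + 6·g(4) - 4·g(5) + g(6) = 0.
Substituting the known values and solving for g(4):
  6·g(4) = -1338
  g(4) = -223.

-223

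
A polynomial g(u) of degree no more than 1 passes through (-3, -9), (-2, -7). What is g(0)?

-3

Using the Lagrange interpolation formula with nodes -3, -2:
  L_0(u) = (u + 2) / -1
  L_1(u) = (u + 3) / 1
Then g(u) = -9·L_0(u) - 7·L_1(u).
Expanding and collecting terms gives g(u) = 2u - 3.
Evaluating at u = 0: g(0) = -3.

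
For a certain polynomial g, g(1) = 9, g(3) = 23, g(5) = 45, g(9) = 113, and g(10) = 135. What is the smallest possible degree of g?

2

Divided differences on the nodes 1, 3, 5, 9, 10:
  order 0: 9  23  45  113  135
  order 1: 7  11  17  22
  order 2: 1  1  1
  order 3: 0  0
  order 4: 0
The order-2 divided differences are all 1 (nonzero) and every higher order vanishes, so the data lies on a polynomial of degree exactly 2.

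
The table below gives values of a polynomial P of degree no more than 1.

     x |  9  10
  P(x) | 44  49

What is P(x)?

P(x) = 5x - 1

Write P(x) = ax + b. Substituting each data point gives a linear system:
  9a + b = 44
  10a + b = 49
Solving the system yields a = 5, b = -1.
So P(x) = 5x - 1.
Check: P(10) = 49. ✓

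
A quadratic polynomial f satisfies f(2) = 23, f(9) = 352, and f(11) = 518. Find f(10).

431

Write f(x) = ax^2 + bx + c. Substituting each data point gives a linear system:
  4a + 2b + c = 23
  81a + 9b + c = 352
  121a + 11b + c = 518
Solving the system yields a = 4, b = 3, c = 1.
So f(x) = 4x^2 + 3x + 1.
Then f(10) = 431.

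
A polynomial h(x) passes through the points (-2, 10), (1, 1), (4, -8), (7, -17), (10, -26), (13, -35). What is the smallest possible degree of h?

1

Forward differences of the values at x = -2, 1, 4, 7, 10, 13:
  h  : 10  1  -8  -17  -26  -35
  Δ  : -9  -9  -9  -9  -9
  Δ^2: 0  0  0  0
  Δ^3: 0  0  0
  Δ^4: 0  0
  Δ^5: 0
The first differences are constant (-9) and nonzero, while all higher differences vanish, so the minimal degree is 1.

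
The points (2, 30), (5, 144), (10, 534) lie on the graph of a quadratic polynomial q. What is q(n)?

Write q(n) = an^2 + bn + c. Substituting each data point gives a linear system:
  4a + 2b + c = 30
  25a + 5b + c = 144
  100a + 10b + c = 534
Solving the system yields a = 5, b = 3, c = 4.
So q(n) = 5n^2 + 3n + 4.
Check: q(10) = 534. ✓

q(n) = 5n^2 + 3n + 4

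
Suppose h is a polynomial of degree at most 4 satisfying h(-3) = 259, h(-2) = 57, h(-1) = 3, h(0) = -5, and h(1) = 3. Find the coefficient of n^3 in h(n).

1

Write h(n) = an^4 + bn^3 + cn^2 + dn + e. Substituting each data point gives a linear system:
  81a - 27b + 9c - 3d + e = 259
  16a - 8b + 4c - 2d + e = 57
  a - b + c - d + e = 3
  e = -5
  a + b + c + d + e = 3
Solving the system yields a = 3, b = 1, c = 5, d = -1, e = -5.
So h(n) = 3n⁴ + n³ + 5n² - n - 5.
The coefficient of n^3 is 1.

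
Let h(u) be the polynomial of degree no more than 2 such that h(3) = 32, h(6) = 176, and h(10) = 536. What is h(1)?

-4

Using the Lagrange interpolation formula with nodes 3, 6, 10:
  L_0(u) = (u - 6)(u - 10) / 21
  L_1(u) = (u - 3)(u - 10) / -12
  L_2(u) = (u - 3)(u - 6) / 28
Then h(u) = 32·L_0(u) + 176·L_1(u) + 536·L_2(u).
Expanding and collecting terms gives h(u) = 6u^2 - 6u - 4.
Evaluating at u = 1: h(1) = -4.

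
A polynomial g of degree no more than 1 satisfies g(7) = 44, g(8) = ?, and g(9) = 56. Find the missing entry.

50

The 2 known points determine the degree-1 polynomial uniquely.
Write g(x) = ax + b. Substituting each data point gives a linear system:
  7a + b = 44
  9a + b = 56
Solving the system yields a = 6, b = 2.
So g(x) = 6x + 2.
Then g(8) = 50.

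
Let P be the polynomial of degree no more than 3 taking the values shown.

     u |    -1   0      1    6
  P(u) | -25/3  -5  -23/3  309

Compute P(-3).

-81

Using the Lagrange interpolation formula with nodes -1, 0, 1, 6:
  L_0(u) = u(u - 1)(u - 6) / -14
  L_1(u) = (u + 1)(u - 1)(u - 6) / 6
  L_2(u) = (u + 1)u(u - 6) / -10
  L_3(u) = (u + 1)u(u - 1) / 210
Then P(u) = -25/3·L_0(u) - 5·L_1(u) - 23/3·L_2(u) + 309·L_3(u).
Expanding and collecting terms gives P(u) = 2u³ - 3u² - (5/3)u - 5.
Evaluating at u = -3: P(-3) = -81.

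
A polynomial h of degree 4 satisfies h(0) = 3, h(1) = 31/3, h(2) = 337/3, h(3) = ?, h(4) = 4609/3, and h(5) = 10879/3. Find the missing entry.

513

The 5 known points determine the degree-4 polynomial uniquely.
Write h(s) = as^4 + bs^3 + cs^2 + ds + e. Substituting each data point gives a linear system:
  e = 3
  a + b + c + d + e = 31/3
  16a + 8b + 4c + 2d + e = 337/3
  256a + 64b + 16c + 4d + e = 4609/3
  625a + 125b + 25c + 5d + e = 10879/3
Solving the system yields a = 5, b = 4, c = 1/3, d = -2, e = 3.
So h(s) = 5s^4 + 4s^3 + (1/3)s^2 - 2s + 3.
Then h(3) = 513.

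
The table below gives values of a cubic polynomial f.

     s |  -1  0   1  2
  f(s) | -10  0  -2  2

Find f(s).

Write f(s) = as^3 + bs^2 + cs + d. Substituting each data point gives a linear system:
  -a + b - c + d = -10
  d = 0
  a + b + c + d = -2
  8a + 4b + 2c + d = 2
Solving the system yields a = 3, b = -6, c = 1, d = 0.
So f(s) = 3s³ - 6s² + s.
Check: f(-1) = -10. ✓

f(s) = 3s^3 - 6s^2 + s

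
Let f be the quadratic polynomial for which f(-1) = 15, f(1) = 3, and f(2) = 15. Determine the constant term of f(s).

Write f(s) = as^2 + bs + c. Substituting each data point gives a linear system:
  a - b + c = 15
  a + b + c = 3
  4a + 2b + c = 15
Solving the system yields a = 6, b = -6, c = 3.
So f(s) = 6s² - 6s + 3.
The constant term is 3.

3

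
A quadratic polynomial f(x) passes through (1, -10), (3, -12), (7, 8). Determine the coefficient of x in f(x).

Write f(x) = ax^2 + bx + c. Substituting each data point gives a linear system:
  a + b + c = -10
  9a + 3b + c = -12
  49a + 7b + c = 8
Solving the system yields a = 1, b = -5, c = -6.
So f(x) = x² - 5x - 6.
The coefficient of x is -5.

-5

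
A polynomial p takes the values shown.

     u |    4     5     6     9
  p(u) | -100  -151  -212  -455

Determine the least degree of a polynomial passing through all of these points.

2

Divided differences on the nodes 4, 5, 6, 9:
  order 0: -100  -151  -212  -455
  order 1: -51  -61  -81
  order 2: -5  -5
  order 3: 0
The order-2 divided differences are all -5 (nonzero) and every higher order vanishes, so the data lies on a polynomial of degree exactly 2.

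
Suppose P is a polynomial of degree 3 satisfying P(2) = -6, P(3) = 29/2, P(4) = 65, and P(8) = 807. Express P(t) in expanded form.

Write P(t) = at^3 + bt^2 + ct + d. Substituting each data point gives a linear system:
  8a + 4b + 2c + d = -6
  27a + 9b + 3c + d = 29/2
  64a + 16b + 4c + d = 65
  512a + 64b + 8c + d = 807
Solving the system yields a = 2, b = -3, c = -5/2, d = -5.
So P(t) = 2t³ - 3t² - (5/2)t - 5.
Check: P(2) = -6. ✓

P(t) = 2t^3 - 3t^2 - (5/2)t - 5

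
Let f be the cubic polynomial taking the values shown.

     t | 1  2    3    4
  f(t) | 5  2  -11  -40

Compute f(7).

Write f(t) = at^3 + bt^2 + ct + d. Substituting each data point gives a linear system:
  a + b + c + d = 5
  8a + 4b + 2c + d = 2
  27a + 9b + 3c + d = -11
  64a + 16b + 4c + d = -40
Solving the system yields a = -1, b = 1, c = 1, d = 4.
So f(t) = -t^3 + t^2 + t + 4.
Then f(7) = -283.

-283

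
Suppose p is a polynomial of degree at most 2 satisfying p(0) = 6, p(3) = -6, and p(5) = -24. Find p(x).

p(x) = -x^2 - x + 6

Write p(x) = ax^2 + bx + c. Substituting each data point gives a linear system:
  c = 6
  9a + 3b + c = -6
  25a + 5b + c = -24
Solving the system yields a = -1, b = -1, c = 6.
So p(x) = -x² - x + 6.
Check: p(3) = -6. ✓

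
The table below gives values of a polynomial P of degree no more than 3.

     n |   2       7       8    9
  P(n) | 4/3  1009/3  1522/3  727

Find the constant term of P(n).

-2

Write P(n) = an^3 + bn^2 + cn + d. Substituting each data point gives a linear system:
  8a + 4b + 2c + d = 4/3
  343a + 49b + 7c + d = 1009/3
  512a + 64b + 8c + d = 1522/3
  729a + 81b + 9c + d = 727
Solving the system yields a = 1, b = 1/3, c = -3, d = -2.
So P(n) = n^3 + (1/3)n^2 - 3n - 2.
The constant term is -2.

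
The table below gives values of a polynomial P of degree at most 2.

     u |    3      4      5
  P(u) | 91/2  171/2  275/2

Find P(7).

555/2

Write P(u) = au^2 + bu + c. Substituting each data point gives a linear system:
  9a + 3b + c = 91/2
  16a + 4b + c = 171/2
  25a + 5b + c = 275/2
Solving the system yields a = 6, b = -2, c = -5/2.
So P(u) = 6u^2 - 2u - 5/2.
Then P(7) = 555/2.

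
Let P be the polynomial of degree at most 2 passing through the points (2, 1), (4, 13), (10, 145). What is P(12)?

Using the Lagrange interpolation formula with nodes 2, 4, 10:
  L_0(x) = (x - 4)(x - 10) / 16
  L_1(x) = (x - 2)(x - 10) / -12
  L_2(x) = (x - 2)(x - 4) / 48
Then P(x) = 1·L_0(x) + 13·L_1(x) + 145·L_2(x).
Expanding and collecting terms gives P(x) = 2x^2 - 6x + 5.
Evaluating at x = 12: P(12) = 221.

221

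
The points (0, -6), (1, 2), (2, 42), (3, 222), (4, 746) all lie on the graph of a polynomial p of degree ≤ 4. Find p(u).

Write p(u) = au^4 + bu^3 + cu^2 + du + e. Substituting each data point gives a linear system:
  e = -6
  a + b + c + d + e = 2
  16a + 8b + 4c + 2d + e = 42
  81a + 27b + 9c + 3d + e = 222
  256a + 64b + 16c + 4d + e = 746
Solving the system yields a = 4, b = -6, c = 6, d = 4, e = -6.
So p(u) = 4u^4 - 6u^3 + 6u^2 + 4u - 6.
Check: p(1) = 2. ✓

p(u) = 4u^4 - 6u^3 + 6u^2 + 4u - 6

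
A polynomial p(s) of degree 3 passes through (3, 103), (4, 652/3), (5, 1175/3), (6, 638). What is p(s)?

p(s) = 2s^3 + 6s^2 - (5/3)s

Write p(s) = as^3 + bs^2 + cs + d. Substituting each data point gives a linear system:
  27a + 9b + 3c + d = 103
  64a + 16b + 4c + d = 652/3
  125a + 25b + 5c + d = 1175/3
  216a + 36b + 6c + d = 638
Solving the system yields a = 2, b = 6, c = -5/3, d = 0.
So p(s) = 2s³ + 6s² - (5/3)s.
Check: p(4) = 652/3. ✓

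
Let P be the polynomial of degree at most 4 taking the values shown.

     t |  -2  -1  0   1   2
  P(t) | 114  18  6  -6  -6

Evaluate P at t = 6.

Forward differences of the values at t = -2, -1, 0, 1, 2:
  P  : 114  18  6  -6  -6
  Δ  : -96  -12  -12  0
  Δ^2: 84  0  12
  Δ^3: -84  12
  Δ^4: 96
The fourth differences are constant, confirming degree 4.
Interpolating (Newton forward form) and evaluating at t = 6 gives P(6) = 3714.

3714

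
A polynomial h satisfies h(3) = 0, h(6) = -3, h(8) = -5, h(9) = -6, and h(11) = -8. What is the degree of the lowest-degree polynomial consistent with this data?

Divided differences on the nodes 3, 6, 8, 9, 11:
  order 0: 0  -3  -5  -6  -8
  order 1: -1  -1  -1  -1
  order 2: 0  0  0
  order 3: 0  0
  order 4: 0
The order-1 divided differences are all -1 (nonzero) and every higher order vanishes, so the data lies on a polynomial of degree exactly 1.

1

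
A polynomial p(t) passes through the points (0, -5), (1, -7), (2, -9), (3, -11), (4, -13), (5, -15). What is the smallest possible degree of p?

Forward differences of the values at t = 0, 1, 2, 3, 4, 5:
  p  : -5  -7  -9  -11  -13  -15
  Δ  : -2  -2  -2  -2  -2
  Δ^2: 0  0  0  0
  Δ^3: 0  0  0
  Δ^4: 0  0
  Δ^5: 0
The first differences are constant (-2) and nonzero, while all higher differences vanish, so the minimal degree is 1.

1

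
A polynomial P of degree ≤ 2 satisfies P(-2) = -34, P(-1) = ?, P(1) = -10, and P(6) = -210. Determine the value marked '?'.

The 3 known points determine the degree-2 polynomial uniquely.
Write P(n) = an^2 + bn + c. Substituting each data point gives a linear system:
  4a - 2b + c = -34
  a + b + c = -10
  36a + 6b + c = -210
Solving the system yields a = -6, b = 2, c = -6.
So P(n) = -6n^2 + 2n - 6.
Then P(-1) = -14.

-14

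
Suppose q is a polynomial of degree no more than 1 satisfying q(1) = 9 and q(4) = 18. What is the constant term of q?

6

Write q(x) = ax + b. Substituting each data point gives a linear system:
  a + b = 9
  4a + b = 18
Solving the system yields a = 3, b = 6.
So q(x) = 3x + 6.
The constant term is 6.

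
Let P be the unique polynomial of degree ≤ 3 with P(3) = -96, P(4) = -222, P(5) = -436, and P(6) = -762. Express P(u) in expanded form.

Write P(u) = au^3 + bu^2 + cu + d. Substituting each data point gives a linear system:
  27a + 9b + 3c + d = -96
  64a + 16b + 4c + d = -222
  125a + 25b + 5c + d = -436
  216a + 36b + 6c + d = -762
Solving the system yields a = -4, b = 4, c = -6, d = -6.
So P(u) = -4u^3 + 4u^2 - 6u - 6.
Check: P(4) = -222. ✓

P(u) = -4u^3 + 4u^2 - 6u - 6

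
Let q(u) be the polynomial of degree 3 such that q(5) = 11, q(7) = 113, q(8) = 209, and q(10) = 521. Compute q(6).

Write q(u) = au^3 + bu^2 + cu + d. Substituting each data point gives a linear system:
  125a + 25b + 5c + d = 11
  343a + 49b + 7c + d = 113
  512a + 64b + 8c + d = 209
  1000a + 100b + 10c + d = 521
Solving the system yields a = 1, b = -5, c = 2, d = 1.
So q(u) = u³ - 5u² + 2u + 1.
Then q(6) = 49.

49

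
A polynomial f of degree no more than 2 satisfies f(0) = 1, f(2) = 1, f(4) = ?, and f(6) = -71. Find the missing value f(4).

The 3 known points determine the degree-2 polynomial uniquely.
Write f(s) = as^2 + bs + c. Substituting each data point gives a linear system:
  c = 1
  4a + 2b + c = 1
  36a + 6b + c = -71
Solving the system yields a = -3, b = 6, c = 1.
So f(s) = -3s² + 6s + 1.
Then f(4) = -23.

-23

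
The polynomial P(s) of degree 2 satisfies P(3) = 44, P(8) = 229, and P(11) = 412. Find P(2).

25

Write P(s) = as^2 + bs + c. Substituting each data point gives a linear system:
  9a + 3b + c = 44
  64a + 8b + c = 229
  121a + 11b + c = 412
Solving the system yields a = 3, b = 4, c = 5.
So P(s) = 3s^2 + 4s + 5.
Then P(2) = 25.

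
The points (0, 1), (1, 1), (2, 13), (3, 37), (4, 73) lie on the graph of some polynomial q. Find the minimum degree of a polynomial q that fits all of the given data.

Forward differences of the values at s = 0, 1, 2, 3, 4:
  q  : 1  1  13  37  73
  Δ  : 0  12  24  36
  Δ^2: 12  12  12
  Δ^3: 0  0
  Δ^4: 0
The second differences are constant (12) and nonzero, while all higher differences vanish, so the minimal degree is 2.

2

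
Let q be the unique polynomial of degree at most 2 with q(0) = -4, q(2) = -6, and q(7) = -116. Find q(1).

Write q(x) = ax^2 + bx + c. Substituting each data point gives a linear system:
  c = -4
  4a + 2b + c = -6
  49a + 7b + c = -116
Solving the system yields a = -3, b = 5, c = -4.
So q(x) = -3x^2 + 5x - 4.
Then q(1) = -2.

-2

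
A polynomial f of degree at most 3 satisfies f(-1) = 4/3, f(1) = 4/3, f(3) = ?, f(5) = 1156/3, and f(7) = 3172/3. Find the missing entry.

244/3

On equispaced nodes a degree-3 polynomial has vanishing fourth forward difference, so
  f(-1) - 4·f(1) + 6·f(3) - 4·f(5) + f(7) = 0.
Substituting the known values and solving for f(3):
  6·f(3) = 488
  f(3) = 244/3.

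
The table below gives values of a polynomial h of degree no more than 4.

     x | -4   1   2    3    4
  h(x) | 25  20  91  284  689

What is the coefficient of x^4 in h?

Write h(x) = ax^4 + bx^3 + cx^2 + dx + e. Substituting each data point gives a linear system:
  256a - 64b + 16c - 4d + e = 25
  a + b + c + d + e = 20
  16a + 8b + 4c + 2d + e = 91
  81a + 27b + 9c + 3d + e = 284
  256a + 64b + 16c + 4d + e = 689
Solving the system yields a = 1, b = 5, c = 6, d = 3, e = 5.
So h(x) = x⁴ + 5x³ + 6x² + 3x + 5.
The leading coefficient is 1.

1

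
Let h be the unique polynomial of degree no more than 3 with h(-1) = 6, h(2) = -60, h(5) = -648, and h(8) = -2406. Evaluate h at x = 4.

Using the Lagrange interpolation formula with nodes -1, 2, 5, 8:
  L_0(x) = (x - 2)(x - 5)(x - 8) / -162
  L_1(x) = (x + 1)(x - 5)(x - 8) / 54
  L_2(x) = (x + 1)(x - 2)(x - 8) / -54
  L_3(x) = (x + 1)(x - 2)(x - 5) / 162
Then h(x) = 6·L_0(x) - 60·L_1(x) - 648·L_2(x) - 2406·L_3(x).
Expanding and collecting terms gives h(x) = -4x^3 - 5x^2 - 5x + 2.
Evaluating at x = 4: h(4) = -354.

-354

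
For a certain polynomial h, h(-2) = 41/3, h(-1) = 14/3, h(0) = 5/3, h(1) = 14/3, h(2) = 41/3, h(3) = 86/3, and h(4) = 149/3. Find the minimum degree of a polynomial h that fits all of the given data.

2

Forward differences of the values at n = -2, -1, 0, 1, 2, 3, 4:
  h  : 41/3  14/3  5/3  14/3  41/3  86/3  149/3
  Δ  : -9  -3  3  9  15  21
  Δ^2: 6  6  6  6  6
  Δ^3: 0  0  0  0
  Δ^4: 0  0  0
  Δ^5: 0  0
  Δ^6: 0
The second differences are constant (6) and nonzero, while all higher differences vanish, so the minimal degree is 2.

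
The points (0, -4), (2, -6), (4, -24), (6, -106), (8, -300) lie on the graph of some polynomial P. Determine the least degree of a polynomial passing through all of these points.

Forward differences of the values at t = 0, 2, 4, 6, 8:
  P  : -4  -6  -24  -106  -300
  Δ  : -2  -18  -82  -194
  Δ^2: -16  -64  -112
  Δ^3: -48  -48
  Δ^4: 0
The third differences are constant (-48) and nonzero, while all higher differences vanish, so the minimal degree is 3.

3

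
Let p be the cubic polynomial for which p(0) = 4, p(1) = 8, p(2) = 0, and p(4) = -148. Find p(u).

p(u) = -4u^3 + 6u^2 + 2u + 4

Using the Lagrange interpolation formula with nodes 0, 1, 2, 4:
  L_0(u) = (u - 1)(u - 2)(u - 4) / -8
  L_1(u) = u(u - 2)(u - 4) / 3
  L_2(u) = u(u - 1)(u - 4) / -4
  L_3(u) = u(u - 1)(u - 2) / 24
Then p(u) = 4·L_0(u) + 8·L_1(u) + 0·L_2(u) - 148·L_3(u).
Expanding and collecting terms gives p(u) = -4u³ + 6u² + 2u + 4.
Check: p(2) = 0. ✓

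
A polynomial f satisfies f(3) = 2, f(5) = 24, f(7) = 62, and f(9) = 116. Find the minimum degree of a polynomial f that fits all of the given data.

Forward differences of the values at x = 3, 5, 7, 9:
  f  : 2  24  62  116
  Δ  : 22  38  54
  Δ^2: 16  16
  Δ^3: 0
The second differences are constant (16) and nonzero, while all higher differences vanish, so the minimal degree is 2.

2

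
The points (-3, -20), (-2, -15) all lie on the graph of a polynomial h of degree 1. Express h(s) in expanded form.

h(s) = 5s - 5

Write h(s) = as + b. Substituting each data point gives a linear system:
  -3a + b = -20
  -2a + b = -15
Solving the system yields a = 5, b = -5.
So h(s) = 5s - 5.
Check: h(-3) = -20. ✓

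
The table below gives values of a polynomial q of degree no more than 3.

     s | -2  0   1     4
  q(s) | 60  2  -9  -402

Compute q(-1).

Write q(s) = as^3 + bs^2 + cs + d. Substituting each data point gives a linear system:
  -8a + 4b - 2c + d = 60
  d = 2
  a + b + c + d = -9
  64a + 16b + 4c + d = -402
Solving the system yields a = -6, b = 0, c = -5, d = 2.
So q(s) = -6s^3 - 5s + 2.
Then q(-1) = 13.

13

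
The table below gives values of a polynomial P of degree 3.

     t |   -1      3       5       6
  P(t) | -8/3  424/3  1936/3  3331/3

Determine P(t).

P(t) = 5t^3 + t^2 - t + 1/3

Using the Lagrange interpolation formula with nodes -1, 3, 5, 6:
  L_0(t) = (t - 3)(t - 5)(t - 6) / -168
  L_1(t) = (t + 1)(t - 5)(t - 6) / 24
  L_2(t) = (t + 1)(t - 3)(t - 6) / -12
  L_3(t) = (t + 1)(t - 3)(t - 5) / 21
Then P(t) = -8/3·L_0(t) + 424/3·L_1(t) + 1936/3·L_2(t) + 3331/3·L_3(t).
Expanding and collecting terms gives P(t) = 5t^3 + t^2 - t + 1/3.
Check: P(-1) = -8/3. ✓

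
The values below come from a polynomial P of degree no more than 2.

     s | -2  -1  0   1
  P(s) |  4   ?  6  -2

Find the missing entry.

The 3 known points determine the degree-2 polynomial uniquely.
Write P(s) = as^2 + bs + c. Substituting each data point gives a linear system:
  4a - 2b + c = 4
  c = 6
  a + b + c = -2
Solving the system yields a = -3, b = -5, c = 6.
So P(s) = -3s^2 - 5s + 6.
Then P(-1) = 8.

8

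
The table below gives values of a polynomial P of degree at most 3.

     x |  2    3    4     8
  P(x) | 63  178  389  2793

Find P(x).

P(x) = 5x^3 + 3x^2 + 5x + 1

Using the Lagrange interpolation formula with nodes 2, 3, 4, 8:
  L_0(x) = (x - 3)(x - 4)(x - 8) / -12
  L_1(x) = (x - 2)(x - 4)(x - 8) / 5
  L_2(x) = (x - 2)(x - 3)(x - 8) / -8
  L_3(x) = (x - 2)(x - 3)(x - 4) / 120
Then P(x) = 63·L_0(x) + 178·L_1(x) + 389·L_2(x) + 2793·L_3(x).
Expanding and collecting terms gives P(x) = 5x^3 + 3x^2 + 5x + 1.
Check: P(8) = 2793. ✓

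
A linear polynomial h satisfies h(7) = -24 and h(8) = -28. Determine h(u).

Write h(u) = au + b. Substituting each data point gives a linear system:
  7a + b = -24
  8a + b = -28
Solving the system yields a = -4, b = 4.
So h(u) = -4u + 4.
Check: h(7) = -24. ✓

h(u) = -4u + 4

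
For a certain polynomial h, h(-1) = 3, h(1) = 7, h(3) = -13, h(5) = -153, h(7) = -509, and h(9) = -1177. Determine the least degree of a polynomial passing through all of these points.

3

Forward differences of the values at n = -1, 1, 3, 5, 7, 9:
  h  : 3  7  -13  -153  -509  -1177
  Δ  : 4  -20  -140  -356  -668
  Δ^2: -24  -120  -216  -312
  Δ^3: -96  -96  -96
  Δ^4: 0  0
  Δ^5: 0
The third differences are constant (-96) and nonzero, while all higher differences vanish, so the minimal degree is 3.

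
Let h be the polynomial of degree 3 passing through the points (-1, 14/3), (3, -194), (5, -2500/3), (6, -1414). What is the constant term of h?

0

Write h(u) = au^3 + bu^2 + cu + d. Substituting each data point gives a linear system:
  -a + b - c + d = 14/3
  27a + 9b + 3c + d = -194
  125a + 25b + 5c + d = -2500/3
  216a + 36b + 6c + d = -1414
Solving the system yields a = -6, b = -3, c = -5/3, d = 0.
So h(u) = -6u^3 - 3u^2 - (5/3)u.
The constant term is 0.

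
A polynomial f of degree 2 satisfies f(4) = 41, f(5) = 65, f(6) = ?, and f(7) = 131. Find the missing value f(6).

95

On equispaced nodes a degree-2 polynomial has vanishing third forward difference, so
  - f(4) + 3·f(5) - 3·f(6) + f(7) = 0.
Substituting the known values and solving for f(6):
  -3·f(6) = -285
  f(6) = 95.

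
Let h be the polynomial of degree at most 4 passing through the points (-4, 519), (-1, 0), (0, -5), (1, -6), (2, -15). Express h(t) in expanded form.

h(t) = t^4 - 4t^3 + t^2 + t - 5

Write h(t) = at^4 + bt^3 + ct^2 + dt + e. Substituting each data point gives a linear system:
  256a - 64b + 16c - 4d + e = 519
  a - b + c - d + e = 0
  e = -5
  a + b + c + d + e = -6
  16a + 8b + 4c + 2d + e = -15
Solving the system yields a = 1, b = -4, c = 1, d = 1, e = -5.
So h(t) = t^4 - 4t^3 + t^2 + t - 5.
Check: h(-4) = 519. ✓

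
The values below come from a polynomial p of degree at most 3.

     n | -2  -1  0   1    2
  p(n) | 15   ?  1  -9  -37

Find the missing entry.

On equispaced nodes a degree-3 polynomial has vanishing fourth forward difference, so
  p(-2) - 4·p(-1) + 6·p(0) - 4·p(1) + p(2) = 0.
Substituting the known values and solving for p(-1):
  -4·p(-1) = -20
  p(-1) = 5.

5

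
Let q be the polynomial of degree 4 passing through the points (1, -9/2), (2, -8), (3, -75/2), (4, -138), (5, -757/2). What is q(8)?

-2990

Write q(x) = ax^4 + bx^3 + cx^2 + dx + e. Substituting each data point gives a linear system:
  a + b + c + d + e = -9/2
  16a + 8b + 4c + 2d + e = -8
  81a + 27b + 9c + 3d + e = -75/2
  256a + 64b + 16c + 4d + e = -138
  625a + 125b + 25c + 5d + e = -757/2
Solving the system yields a = -1, b = 5/2, c = -3, d = 3, e = -6.
So q(x) = -x^4 + (5/2)x^3 - 3x^2 + 3x - 6.
Then q(8) = -2990.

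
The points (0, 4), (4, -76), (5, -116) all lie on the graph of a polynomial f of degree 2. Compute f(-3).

Write f(x) = ax^2 + bx + c. Substituting each data point gives a linear system:
  c = 4
  16a + 4b + c = -76
  25a + 5b + c = -116
Solving the system yields a = -4, b = -4, c = 4.
So f(x) = -4x² - 4x + 4.
Then f(-3) = -20.

-20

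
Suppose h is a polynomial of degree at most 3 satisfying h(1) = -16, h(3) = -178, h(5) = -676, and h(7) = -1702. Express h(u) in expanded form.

h(u) = -4u^3 - 6u^2 - 5u - 1

Using the Lagrange interpolation formula with nodes 1, 3, 5, 7:
  L_0(u) = (u - 3)(u - 5)(u - 7) / -48
  L_1(u) = (u - 1)(u - 5)(u - 7) / 16
  L_2(u) = (u - 1)(u - 3)(u - 7) / -16
  L_3(u) = (u - 1)(u - 3)(u - 5) / 48
Then h(u) = -16·L_0(u) - 178·L_1(u) - 676·L_2(u) - 1702·L_3(u).
Expanding and collecting terms gives h(u) = -4u^3 - 6u^2 - 5u - 1.
Check: h(5) = -676. ✓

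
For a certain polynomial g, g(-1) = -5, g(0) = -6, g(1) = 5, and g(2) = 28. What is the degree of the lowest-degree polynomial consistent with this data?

Forward differences of the values at x = -1, 0, 1, 2:
  g  : -5  -6  5  28
  Δ  : -1  11  23
  Δ^2: 12  12
  Δ^3: 0
The second differences are constant (12) and nonzero, while all higher differences vanish, so the minimal degree is 2.

2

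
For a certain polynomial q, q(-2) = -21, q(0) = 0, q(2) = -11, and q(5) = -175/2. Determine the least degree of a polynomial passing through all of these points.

2

Divided differences on the nodes -2, 0, 2, 5:
  order 0: -21  0  -11  -175/2
  order 1: 21/2  -11/2  -51/2
  order 2: -4  -4
  order 3: 0
The order-2 divided differences are all -4 (nonzero) and every higher order vanishes, so the data lies on a polynomial of degree exactly 2.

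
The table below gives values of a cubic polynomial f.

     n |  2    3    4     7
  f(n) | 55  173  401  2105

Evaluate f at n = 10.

Write f(n) = an^3 + bn^2 + cn + d. Substituting each data point gives a linear system:
  8a + 4b + 2c + d = 55
  27a + 9b + 3c + d = 173
  64a + 16b + 4c + d = 401
  343a + 49b + 7c + d = 2105
Solving the system yields a = 6, b = 1, c = -1, d = 5.
So f(n) = 6n^3 + n^2 - n + 5.
Then f(10) = 6095.

6095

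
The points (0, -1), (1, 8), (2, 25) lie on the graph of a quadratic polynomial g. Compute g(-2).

Using the Lagrange interpolation formula with nodes 0, 1, 2:
  L_0(x) = (x - 1)(x - 2) / 2
  L_1(x) = x(x - 2) / -1
  L_2(x) = x(x - 1) / 2
Then g(x) = -1·L_0(x) + 8·L_1(x) + 25·L_2(x).
Expanding and collecting terms gives g(x) = 4x² + 5x - 1.
Evaluating at x = -2: g(-2) = 5.

5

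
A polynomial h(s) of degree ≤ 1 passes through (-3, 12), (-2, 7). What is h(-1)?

2

Write h(s) = as + b. Substituting each data point gives a linear system:
  -3a + b = 12
  -2a + b = 7
Solving the system yields a = -5, b = -3.
So h(s) = -5s - 3.
Then h(-1) = 2.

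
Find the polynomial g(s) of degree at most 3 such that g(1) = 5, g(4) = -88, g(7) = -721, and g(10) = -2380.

g(s) = -3s^3 + 6s^2 + 2s

Using the Lagrange interpolation formula with nodes 1, 4, 7, 10:
  L_0(s) = (s - 4)(s - 7)(s - 10) / -162
  L_1(s) = (s - 1)(s - 7)(s - 10) / 54
  L_2(s) = (s - 1)(s - 4)(s - 10) / -54
  L_3(s) = (s - 1)(s - 4)(s - 7) / 162
Then g(s) = 5·L_0(s) - 88·L_1(s) - 721·L_2(s) - 2380·L_3(s).
Expanding and collecting terms gives g(s) = -3s^3 + 6s^2 + 2s.
Check: g(1) = 5. ✓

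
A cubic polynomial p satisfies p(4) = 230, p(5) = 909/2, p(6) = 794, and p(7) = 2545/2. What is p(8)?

1914

Using the Lagrange interpolation formula with nodes 4, 5, 6, 7:
  L_0(t) = (t - 5)(t - 6)(t - 7) / -6
  L_1(t) = (t - 4)(t - 6)(t - 7) / 2
  L_2(t) = (t - 4)(t - 5)(t - 7) / -2
  L_3(t) = (t - 4)(t - 5)(t - 6) / 6
Then p(t) = 230·L_0(t) + 909/2·L_1(t) + 794·L_2(t) + 2545/2·L_3(t).
Expanding and collecting terms gives p(t) = 4t^3 - (5/2)t^2 + 3t + 2.
Evaluating at t = 8: p(8) = 1914.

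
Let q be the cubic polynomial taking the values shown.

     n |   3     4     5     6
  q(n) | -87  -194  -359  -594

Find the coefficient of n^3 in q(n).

Write q(n) = an^3 + bn^2 + cn + d. Substituting each data point gives a linear system:
  27a + 9b + 3c + d = -87
  64a + 16b + 4c + d = -194
  125a + 25b + 5c + d = -359
  216a + 36b + 6c + d = -594
Solving the system yields a = -2, b = -5, c = 2, d = 6.
So q(n) = -2n^3 - 5n^2 + 2n + 6.
The leading coefficient is -2.

-2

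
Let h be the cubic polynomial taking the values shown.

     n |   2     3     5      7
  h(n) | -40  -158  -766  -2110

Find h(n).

Write h(n) = an^3 + bn^2 + cn + d. Substituting each data point gives a linear system:
  8a + 4b + 2c + d = -40
  27a + 9b + 3c + d = -158
  125a + 25b + 5c + d = -766
  343a + 49b + 7c + d = -2110
Solving the system yields a = -6, b = -2, c = 6, d = 4.
So h(n) = -6n^3 - 2n^2 + 6n + 4.
Check: h(3) = -158. ✓

h(n) = -6n^3 - 2n^2 + 6n + 4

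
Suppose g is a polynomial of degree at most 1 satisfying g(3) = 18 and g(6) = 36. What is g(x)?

g(x) = 6x

Using the Lagrange interpolation formula with nodes 3, 6:
  L_0(x) = (x - 6) / -3
  L_1(x) = (x - 3) / 3
Then g(x) = 18·L_0(x) + 36·L_1(x).
Expanding and collecting terms gives g(x) = 6x.
Check: g(6) = 36. ✓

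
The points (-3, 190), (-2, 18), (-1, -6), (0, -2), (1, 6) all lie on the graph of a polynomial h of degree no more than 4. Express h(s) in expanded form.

Write h(s) = as^4 + bs^3 + cs^2 + ds + e. Substituting each data point gives a linear system:
  81a - 27b + 9c - 3d + e = 190
  16a - 8b + 4c - 2d + e = 18
  a - b + c - d + e = -6
  e = -2
  a + b + c + d + e = 6
Solving the system yields a = 4, b = 4, c = -2, d = 2, e = -2.
So h(s) = 4s^4 + 4s^3 - 2s^2 + 2s - 2.
Check: h(-3) = 190. ✓

h(s) = 4s^4 + 4s^3 - 2s^2 + 2s - 2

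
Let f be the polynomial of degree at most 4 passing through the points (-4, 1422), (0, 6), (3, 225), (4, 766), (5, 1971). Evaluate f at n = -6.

6426

Write f(n) = an^4 + bn^3 + cn^2 + dn + e. Substituting each data point gives a linear system:
  256a - 64b + 16c - 4d + e = 1422
  e = 6
  81a + 27b + 9c + 3d + e = 225
  256a + 64b + 16c + 4d + e = 766
  625a + 125b + 25c + 5d + e = 1971
Solving the system yields a = 4, b = -5, c = 4, d = -2, e = 6.
So f(n) = 4n^4 - 5n^3 + 4n^2 - 2n + 6.
Then f(-6) = 6426.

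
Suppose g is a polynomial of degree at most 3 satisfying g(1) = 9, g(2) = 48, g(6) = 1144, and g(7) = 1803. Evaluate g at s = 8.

2676

Write g(s) = as^3 + bs^2 + cs + d. Substituting each data point gives a linear system:
  a + b + c + d = 9
  8a + 4b + 2c + d = 48
  216a + 36b + 6c + d = 1144
  343a + 49b + 7c + d = 1803
Solving the system yields a = 5, b = 2, c = -2, d = 4.
So g(s) = 5s³ + 2s² - 2s + 4.
Then g(8) = 2676.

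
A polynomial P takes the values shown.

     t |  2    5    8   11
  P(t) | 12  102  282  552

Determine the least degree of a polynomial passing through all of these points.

Forward differences of the values at t = 2, 5, 8, 11:
  P  : 12  102  282  552
  Δ  : 90  180  270
  Δ^2: 90  90
  Δ^3: 0
The second differences are constant (90) and nonzero, while all higher differences vanish, so the minimal degree is 2.

2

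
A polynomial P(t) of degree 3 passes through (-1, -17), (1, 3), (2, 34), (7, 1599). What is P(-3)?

Using the Lagrange interpolation formula with nodes -1, 1, 2, 7:
  L_0(t) = (t - 1)(t - 2)(t - 7) / -48
  L_1(t) = (t + 1)(t - 2)(t - 7) / 12
  L_2(t) = (t + 1)(t - 1)(t - 7) / -15
  L_3(t) = (t + 1)(t - 1)(t - 2) / 240
Then P(t) = -17·L_0(t) + 3·L_1(t) + 34·L_2(t) + 1599·L_3(t).
Expanding and collecting terms gives P(t) = 5t^3 - 3t^2 + 5t - 4.
Evaluating at t = -3: P(-3) = -181.

-181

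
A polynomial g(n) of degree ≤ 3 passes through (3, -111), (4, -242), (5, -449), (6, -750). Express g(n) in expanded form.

g(n) = -3n^3 - 2n^2 - 6n + 6

Using the Lagrange interpolation formula with nodes 3, 4, 5, 6:
  L_0(n) = (n - 4)(n - 5)(n - 6) / -6
  L_1(n) = (n - 3)(n - 5)(n - 6) / 2
  L_2(n) = (n - 3)(n - 4)(n - 6) / -2
  L_3(n) = (n - 3)(n - 4)(n - 5) / 6
Then g(n) = -111·L_0(n) - 242·L_1(n) - 449·L_2(n) - 750·L_3(n).
Expanding and collecting terms gives g(n) = -3n^3 - 2n^2 - 6n + 6.
Check: g(4) = -242. ✓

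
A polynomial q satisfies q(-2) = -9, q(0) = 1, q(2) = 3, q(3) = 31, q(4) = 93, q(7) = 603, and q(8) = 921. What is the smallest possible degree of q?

Divided differences on the nodes -2, 0, 2, 3, 4, 7, 8:
  order 0: -9  1  3  31  93  603  921
  order 1: 5  1  28  62  170  318
  order 2: -1  9  17  27  37
  order 3: 2  2  2  2
  order 4: 0  0  0
  order 5: 0  0
  order 6: 0
The order-3 divided differences are all 2 (nonzero) and every higher order vanishes, so the data lies on a polynomial of degree exactly 3.

3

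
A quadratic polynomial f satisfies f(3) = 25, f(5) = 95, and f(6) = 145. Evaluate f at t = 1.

Using the Lagrange interpolation formula with nodes 3, 5, 6:
  L_0(t) = (t - 5)(t - 6) / 6
  L_1(t) = (t - 3)(t - 6) / -2
  L_2(t) = (t - 3)(t - 5) / 3
Then f(t) = 25·L_0(t) + 95·L_1(t) + 145·L_2(t).
Expanding and collecting terms gives f(t) = 5t^2 - 5t - 5.
Evaluating at t = 1: f(1) = -5.

-5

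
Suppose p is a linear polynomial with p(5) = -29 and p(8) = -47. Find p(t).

Write p(t) = at + b. Substituting each data point gives a linear system:
  5a + b = -29
  8a + b = -47
Solving the system yields a = -6, b = 1.
So p(t) = -6t + 1.
Check: p(8) = -47. ✓

p(t) = -6t + 1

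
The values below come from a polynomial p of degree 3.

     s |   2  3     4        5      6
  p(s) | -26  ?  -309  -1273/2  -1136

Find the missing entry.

-235/2

The 4 known points determine the degree-3 polynomial uniquely.
Write p(s) = as^3 + bs^2 + cs + d. Substituting each data point gives a linear system:
  8a + 4b + 2c + d = -26
  64a + 16b + 4c + d = -309
  125a + 25b + 5c + d = -1273/2
  216a + 36b + 6c + d = -1136
Solving the system yields a = -6, b = 4, c = 5/2, d = 1.
So p(s) = -6s^3 + 4s^2 + (5/2)s + 1.
Then p(3) = -235/2.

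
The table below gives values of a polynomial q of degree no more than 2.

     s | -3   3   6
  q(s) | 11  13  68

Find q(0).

-6

Write q(s) = as^2 + bs + c. Substituting each data point gives a linear system:
  9a - 3b + c = 11
  9a + 3b + c = 13
  36a + 6b + c = 68
Solving the system yields a = 2, b = 1/3, c = -6.
So q(s) = 2s^2 + (1/3)s - 6.
Then q(0) = -6.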